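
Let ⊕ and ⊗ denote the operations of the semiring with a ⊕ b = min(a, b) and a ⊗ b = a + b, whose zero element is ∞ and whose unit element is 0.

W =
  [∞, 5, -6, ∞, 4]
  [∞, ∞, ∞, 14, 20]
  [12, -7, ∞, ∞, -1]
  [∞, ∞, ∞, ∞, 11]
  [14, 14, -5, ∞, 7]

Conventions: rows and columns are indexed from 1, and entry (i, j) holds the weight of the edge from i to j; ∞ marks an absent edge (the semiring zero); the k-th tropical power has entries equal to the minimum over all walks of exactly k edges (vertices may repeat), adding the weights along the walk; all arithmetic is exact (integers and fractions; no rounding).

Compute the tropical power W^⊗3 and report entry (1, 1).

W^⊗2:
  [6, -13, -1, 19, -7]
  [34, 34, 15, ∞, 25]
  [13, 13, -6, 7, 6]
  [25, 25, 6, ∞, 18]
  [7, -12, 2, 28, -6]
W^⊗3:
  [7, -8, -12, 1, -2]
  [27, 8, 20, 48, 14]
  [6, -13, 1, 27, -7]
  [18, -1, 13, 39, 5]
  [8, -5, -11, 2, 1]
Key observation: the optimum is the walk 1->3->5->1, with weight (-6) + (-1) + 14 = 7.
Optimal value attained by: walk 1->3->5->1.
Answer: (W^⊗3)[1][1] = 7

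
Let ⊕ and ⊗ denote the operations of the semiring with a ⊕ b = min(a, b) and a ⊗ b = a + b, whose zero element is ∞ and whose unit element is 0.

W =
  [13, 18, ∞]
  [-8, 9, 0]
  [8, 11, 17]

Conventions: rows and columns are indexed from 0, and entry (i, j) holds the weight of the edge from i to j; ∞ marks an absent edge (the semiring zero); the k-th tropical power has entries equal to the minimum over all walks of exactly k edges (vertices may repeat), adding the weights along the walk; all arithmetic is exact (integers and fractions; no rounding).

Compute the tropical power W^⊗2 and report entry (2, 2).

W^⊗2:
  [10, 27, 18]
  [1, 10, 9]
  [3, 20, 11]
Key observation: the optimum is the walk 2->1->2, with weight 11 + 0 = 11.
Optimal value attained by: walk 2->1->2.
Answer: (W^⊗2)[2][2] = 11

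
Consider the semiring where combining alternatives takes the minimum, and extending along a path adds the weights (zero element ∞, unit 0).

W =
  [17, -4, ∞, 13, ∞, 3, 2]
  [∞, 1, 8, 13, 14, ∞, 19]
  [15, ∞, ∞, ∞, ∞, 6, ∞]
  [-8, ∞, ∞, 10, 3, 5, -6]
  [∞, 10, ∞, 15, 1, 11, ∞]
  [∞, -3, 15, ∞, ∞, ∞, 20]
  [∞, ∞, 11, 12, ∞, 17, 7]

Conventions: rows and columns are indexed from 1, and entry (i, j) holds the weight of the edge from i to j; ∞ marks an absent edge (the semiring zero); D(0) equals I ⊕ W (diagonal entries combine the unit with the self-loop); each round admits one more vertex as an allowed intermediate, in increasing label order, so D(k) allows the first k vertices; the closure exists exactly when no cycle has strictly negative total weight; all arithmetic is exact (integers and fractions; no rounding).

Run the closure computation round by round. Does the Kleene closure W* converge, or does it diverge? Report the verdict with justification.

D(0):
  [0, -4, ∞, 13, ∞, 3, 2]
  [∞, 0, 8, 13, 14, ∞, 19]
  [15, ∞, 0, ∞, ∞, 6, ∞]
  [-8, ∞, ∞, 0, 3, 5, -6]
  [∞, 10, ∞, 15, 0, 11, ∞]
  [∞, -3, 15, ∞, ∞, 0, 20]
  [∞, ∞, 11, 12, ∞, 17, 0]
D(1):
  [0, -4, ∞, 13, ∞, 3, 2]
  [∞, 0, 8, 13, 14, ∞, 19]
  [15, 11, 0, 28, ∞, 6, 17]
  [-8, -12, ∞, 0, 3, -5, -6]
  [∞, 10, ∞, 15, 0, 11, ∞]
  [∞, -3, 15, ∞, ∞, 0, 20]
  [∞, ∞, 11, 12, ∞, 17, 0]
D(2):
  [0, -4, 4, 9, 10, 3, 2]
  [∞, 0, 8, 13, 14, ∞, 19]
  [15, 11, 0, 24, 25, 6, 17]
  [-8, -12, -4, 0, 2, -5, -6]
  [∞, 10, 18, 15, 0, 11, 29]
  [∞, -3, 5, 10, 11, 0, 16]
  [∞, ∞, 11, 12, ∞, 17, 0]
D(3):
  [0, -4, 4, 9, 10, 3, 2]
  [23, 0, 8, 13, 14, 14, 19]
  [15, 11, 0, 24, 25, 6, 17]
  [-8, -12, -4, 0, 2, -5, -6]
  [33, 10, 18, 15, 0, 11, 29]
  [20, -3, 5, 10, 11, 0, 16]
  [26, 22, 11, 12, 36, 17, 0]
D(4):
  [0, -4, 4, 9, 10, 3, 2]
  [5, 0, 8, 13, 14, 8, 7]
  [15, 11, 0, 24, 25, 6, 17]
  [-8, -12, -4, 0, 2, -5, -6]
  [7, 3, 11, 15, 0, 10, 9]
  [2, -3, 5, 10, 11, 0, 4]
  [4, 0, 8, 12, 14, 7, 0]
D(5):
  [0, -4, 4, 9, 10, 3, 2]
  [5, 0, 8, 13, 14, 8, 7]
  [15, 11, 0, 24, 25, 6, 17]
  [-8, -12, -4, 0, 2, -5, -6]
  [7, 3, 11, 15, 0, 10, 9]
  [2, -3, 5, 10, 11, 0, 4]
  [4, 0, 8, 12, 14, 7, 0]
D(6):
  [0, -4, 4, 9, 10, 3, 2]
  [5, 0, 8, 13, 14, 8, 7]
  [8, 3, 0, 16, 17, 6, 10]
  [-8, -12, -4, 0, 2, -5, -6]
  [7, 3, 11, 15, 0, 10, 9]
  [2, -3, 5, 10, 11, 0, 4]
  [4, 0, 8, 12, 14, 7, 0]
D(7):
  [0, -4, 4, 9, 10, 3, 2]
  [5, 0, 8, 13, 14, 8, 7]
  [8, 3, 0, 16, 17, 6, 10]
  [-8, -12, -4, 0, 2, -5, -6]
  [7, 3, 11, 15, 0, 10, 9]
  [2, -3, 5, 10, 11, 0, 4]
  [4, 0, 8, 12, 14, 7, 0]
Key observation: every diagonal entry stays at the unit through all rounds, so no improving cycle exists.
Answer: CONVERGES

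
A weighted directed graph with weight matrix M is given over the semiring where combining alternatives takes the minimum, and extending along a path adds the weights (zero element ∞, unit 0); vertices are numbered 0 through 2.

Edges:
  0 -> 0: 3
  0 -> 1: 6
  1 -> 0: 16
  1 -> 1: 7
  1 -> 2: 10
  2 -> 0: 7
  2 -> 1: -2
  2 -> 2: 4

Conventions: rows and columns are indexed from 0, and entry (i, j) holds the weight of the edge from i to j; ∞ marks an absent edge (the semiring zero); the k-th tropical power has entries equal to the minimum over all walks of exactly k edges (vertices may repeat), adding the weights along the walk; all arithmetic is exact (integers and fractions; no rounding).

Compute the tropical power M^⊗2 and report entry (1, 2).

M^⊗2:
  [6, 9, 16]
  [17, 8, 14]
  [10, 2, 8]
Key observation: the optimum is the walk 1->2->2, with weight 10 + 4 = 14.
Optimal value attained by: walk 1->2->2.
Answer: (M^⊗2)[1][2] = 14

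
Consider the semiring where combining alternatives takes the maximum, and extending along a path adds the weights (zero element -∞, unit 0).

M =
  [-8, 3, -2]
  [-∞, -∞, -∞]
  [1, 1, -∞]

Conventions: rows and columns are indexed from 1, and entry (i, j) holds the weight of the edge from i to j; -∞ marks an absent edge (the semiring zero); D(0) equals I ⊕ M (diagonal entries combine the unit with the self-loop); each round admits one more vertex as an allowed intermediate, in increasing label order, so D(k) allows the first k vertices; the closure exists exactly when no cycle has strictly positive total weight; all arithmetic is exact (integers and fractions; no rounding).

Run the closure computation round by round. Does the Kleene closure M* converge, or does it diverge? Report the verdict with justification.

D(0):
  [0, 3, -2]
  [-∞, 0, -∞]
  [1, 1, 0]
D(1):
  [0, 3, -2]
  [-∞, 0, -∞]
  [1, 4, 0]
D(2):
  [0, 3, -2]
  [-∞, 0, -∞]
  [1, 4, 0]
D(3):
  [0, 3, -2]
  [-∞, 0, -∞]
  [1, 4, 0]
Key observation: every diagonal entry stays at the unit through all rounds, so no improving cycle exists.
Answer: CONVERGES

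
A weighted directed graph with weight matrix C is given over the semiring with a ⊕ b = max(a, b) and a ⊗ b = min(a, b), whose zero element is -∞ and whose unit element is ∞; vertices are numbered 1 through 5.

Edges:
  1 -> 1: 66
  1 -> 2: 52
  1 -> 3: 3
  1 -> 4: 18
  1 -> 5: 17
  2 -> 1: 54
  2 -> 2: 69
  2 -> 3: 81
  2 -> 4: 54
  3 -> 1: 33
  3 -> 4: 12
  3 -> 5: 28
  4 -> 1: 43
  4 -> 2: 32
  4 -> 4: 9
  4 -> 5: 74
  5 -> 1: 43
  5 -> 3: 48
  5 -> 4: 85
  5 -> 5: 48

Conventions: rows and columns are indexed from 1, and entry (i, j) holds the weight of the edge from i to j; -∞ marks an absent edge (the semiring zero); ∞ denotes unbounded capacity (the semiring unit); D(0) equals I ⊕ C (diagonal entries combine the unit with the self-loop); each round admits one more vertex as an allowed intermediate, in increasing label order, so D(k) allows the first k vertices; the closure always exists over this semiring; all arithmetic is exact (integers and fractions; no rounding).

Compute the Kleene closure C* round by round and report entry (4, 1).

D(0):
  [∞, 52, 3, 18, 17]
  [54, ∞, 81, 54, -∞]
  [33, -∞, ∞, 12, 28]
  [43, 32, -∞, ∞, 74]
  [43, -∞, 48, 85, ∞]
D(1):
  [∞, 52, 3, 18, 17]
  [54, ∞, 81, 54, 17]
  [33, 33, ∞, 18, 28]
  [43, 43, 3, ∞, 74]
  [43, 43, 48, 85, ∞]
D(2):
  [∞, 52, 52, 52, 17]
  [54, ∞, 81, 54, 17]
  [33, 33, ∞, 33, 28]
  [43, 43, 43, ∞, 74]
  [43, 43, 48, 85, ∞]
D(3):
  [∞, 52, 52, 52, 28]
  [54, ∞, 81, 54, 28]
  [33, 33, ∞, 33, 28]
  [43, 43, 43, ∞, 74]
  [43, 43, 48, 85, ∞]
D(4):
  [∞, 52, 52, 52, 52]
  [54, ∞, 81, 54, 54]
  [33, 33, ∞, 33, 33]
  [43, 43, 43, ∞, 74]
  [43, 43, 48, 85, ∞]
D(5):
  [∞, 52, 52, 52, 52]
  [54, ∞, 81, 54, 54]
  [33, 33, ∞, 33, 33]
  [43, 43, 48, ∞, 74]
  [43, 43, 48, 85, ∞]
Answer: C*[4][1] = 43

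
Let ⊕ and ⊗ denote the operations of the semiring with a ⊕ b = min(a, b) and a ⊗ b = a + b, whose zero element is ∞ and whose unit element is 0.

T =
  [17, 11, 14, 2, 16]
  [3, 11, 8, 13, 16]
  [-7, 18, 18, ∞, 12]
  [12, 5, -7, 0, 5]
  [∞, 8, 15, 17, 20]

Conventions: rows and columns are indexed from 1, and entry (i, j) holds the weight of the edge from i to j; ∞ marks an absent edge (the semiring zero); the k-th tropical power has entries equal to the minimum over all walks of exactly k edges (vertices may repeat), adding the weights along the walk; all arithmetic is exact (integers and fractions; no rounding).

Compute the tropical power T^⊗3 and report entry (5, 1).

T^⊗2:
  [7, 7, -5, 2, 7]
  [1, 14, 6, 5, 18]
  [10, 4, 7, -5, 9]
  [-14, 5, -7, 0, 5]
  [8, 19, 10, 17, 22]
T^⊗3:
  [-12, 7, -5, 2, 7]
  [-1, 10, -2, 3, 10]
  [0, 0, -12, -5, 0]
  [-14, -3, -7, -12, 2]
  [3, 19, 10, 10, 22]
Key observation: the optimum is the walk 5->4->3->1, with weight 17 + (-7) + (-7) = 3.
Optimal value attained by: walk 5->4->3->1.
Answer: (T^⊗3)[5][1] = 3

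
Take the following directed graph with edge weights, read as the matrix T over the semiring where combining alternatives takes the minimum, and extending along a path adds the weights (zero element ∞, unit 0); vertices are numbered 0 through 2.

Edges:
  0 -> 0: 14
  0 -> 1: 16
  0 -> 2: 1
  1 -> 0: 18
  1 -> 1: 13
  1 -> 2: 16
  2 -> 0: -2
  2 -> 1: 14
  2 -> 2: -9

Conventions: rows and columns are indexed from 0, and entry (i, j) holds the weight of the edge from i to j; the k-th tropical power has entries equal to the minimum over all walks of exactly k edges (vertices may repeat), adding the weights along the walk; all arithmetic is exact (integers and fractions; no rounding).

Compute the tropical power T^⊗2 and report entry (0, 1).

T^⊗2:
  [-1, 15, -8]
  [14, 26, 7]
  [-11, 5, -18]
Key observation: the optimum is the walk 0->2->1, with weight 1 + 14 = 15.
Optimal value attained by: walk 0->2->1.
Answer: (T^⊗2)[0][1] = 15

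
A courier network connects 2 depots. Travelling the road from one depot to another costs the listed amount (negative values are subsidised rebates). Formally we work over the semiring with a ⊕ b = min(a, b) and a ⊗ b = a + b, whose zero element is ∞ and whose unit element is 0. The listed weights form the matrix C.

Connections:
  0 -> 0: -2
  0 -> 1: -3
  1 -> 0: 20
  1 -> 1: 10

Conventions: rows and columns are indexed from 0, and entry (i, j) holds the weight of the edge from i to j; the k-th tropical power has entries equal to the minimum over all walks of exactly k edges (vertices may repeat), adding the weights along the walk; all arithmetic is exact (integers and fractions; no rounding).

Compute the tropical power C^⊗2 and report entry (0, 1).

C^⊗2:
  [-4, -5]
  [18, 17]
Key observation: the optimum is the walk 0->0->1, with weight (-2) + (-3) = -5.
Optimal value attained by: walk 0->0->1.
Answer: (C^⊗2)[0][1] = -5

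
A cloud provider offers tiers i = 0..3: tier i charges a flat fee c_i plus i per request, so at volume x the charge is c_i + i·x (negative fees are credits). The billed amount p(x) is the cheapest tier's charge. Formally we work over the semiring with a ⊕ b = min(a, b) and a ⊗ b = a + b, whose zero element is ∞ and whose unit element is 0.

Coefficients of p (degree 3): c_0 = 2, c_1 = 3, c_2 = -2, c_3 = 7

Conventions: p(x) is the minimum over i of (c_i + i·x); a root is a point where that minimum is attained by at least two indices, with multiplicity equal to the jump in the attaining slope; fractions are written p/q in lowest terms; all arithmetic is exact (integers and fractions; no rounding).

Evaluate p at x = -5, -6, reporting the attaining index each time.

p(-5) = min(2+0·(-5)=2, 3+1·(-5)=-2, -2+2·(-5)=-12, 7+3·(-5)=-8) = -12 (attained by i=2)
p(-6) = min(2+0·(-6)=2, 3+1·(-6)=-3, -2+2·(-6)=-14, 7+3·(-6)=-11) = -14 (attained by i=2)
Answer: p(-5) = -12; p(-6) = -14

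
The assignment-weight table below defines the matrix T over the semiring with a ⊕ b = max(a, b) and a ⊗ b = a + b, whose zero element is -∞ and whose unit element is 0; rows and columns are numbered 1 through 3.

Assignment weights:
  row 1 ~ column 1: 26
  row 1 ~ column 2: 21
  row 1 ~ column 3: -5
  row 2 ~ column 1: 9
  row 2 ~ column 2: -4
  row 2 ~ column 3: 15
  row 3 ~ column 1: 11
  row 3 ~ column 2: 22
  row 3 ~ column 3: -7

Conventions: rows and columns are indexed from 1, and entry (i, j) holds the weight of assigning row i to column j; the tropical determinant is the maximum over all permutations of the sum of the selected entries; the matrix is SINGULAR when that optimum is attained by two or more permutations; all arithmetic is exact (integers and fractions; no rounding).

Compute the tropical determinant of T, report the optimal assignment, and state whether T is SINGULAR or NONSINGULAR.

σ = (1, 2, 3): 26 + (-4) + (-7) = 15
σ = (1, 3, 2): 26 + 15 + 22 = 63
σ = (2, 1, 3): 21 + 9 + (-7) = 23
σ = (2, 3, 1): 21 + 15 + 11 = 47
σ = (3, 1, 2): (-5) + 9 + 22 = 26
σ = (3, 2, 1): (-5) + (-4) + 11 = 2
Optimal value attained by: σ = (1, 3, 2).
Answer: det⊕(T) = 63; verdict: NONSINGULAR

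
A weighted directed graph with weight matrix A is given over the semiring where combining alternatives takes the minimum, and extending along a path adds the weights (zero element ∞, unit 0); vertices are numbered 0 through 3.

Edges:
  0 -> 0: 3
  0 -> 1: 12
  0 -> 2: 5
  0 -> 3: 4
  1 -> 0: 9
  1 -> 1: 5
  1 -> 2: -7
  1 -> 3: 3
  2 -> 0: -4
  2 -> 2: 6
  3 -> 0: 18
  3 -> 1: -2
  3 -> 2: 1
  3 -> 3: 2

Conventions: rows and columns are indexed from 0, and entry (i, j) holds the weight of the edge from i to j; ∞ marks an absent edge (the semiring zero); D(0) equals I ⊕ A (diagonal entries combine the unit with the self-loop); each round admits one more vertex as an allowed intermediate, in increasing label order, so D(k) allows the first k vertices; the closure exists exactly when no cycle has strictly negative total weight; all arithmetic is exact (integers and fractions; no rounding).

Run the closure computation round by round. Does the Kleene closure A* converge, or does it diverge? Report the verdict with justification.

D(0):
  [0, 12, 5, 4]
  [9, 0, -7, 3]
  [-4, ∞, 0, ∞]
  [18, -2, 1, 0]
D(1):
  [0, 12, 5, 4]
  [9, 0, -7, 3]
  [-4, 8, 0, 0]
  [18, -2, 1, 0]
D(2):
  [0, 12, 5, 4]
  [9, 0, -7, 3]
  [-4, 8, 0, 0]
  [7, -2, -9, 0]
Detection: at round 3, diagonal entry (3, 3) turns strictly negative.
Key observation: the cycle 3->1->2->0->3 has total weight (-2) + (-7) + (-4) + 4, which is strictly negative.
Answer: DIVERGES — negative cycle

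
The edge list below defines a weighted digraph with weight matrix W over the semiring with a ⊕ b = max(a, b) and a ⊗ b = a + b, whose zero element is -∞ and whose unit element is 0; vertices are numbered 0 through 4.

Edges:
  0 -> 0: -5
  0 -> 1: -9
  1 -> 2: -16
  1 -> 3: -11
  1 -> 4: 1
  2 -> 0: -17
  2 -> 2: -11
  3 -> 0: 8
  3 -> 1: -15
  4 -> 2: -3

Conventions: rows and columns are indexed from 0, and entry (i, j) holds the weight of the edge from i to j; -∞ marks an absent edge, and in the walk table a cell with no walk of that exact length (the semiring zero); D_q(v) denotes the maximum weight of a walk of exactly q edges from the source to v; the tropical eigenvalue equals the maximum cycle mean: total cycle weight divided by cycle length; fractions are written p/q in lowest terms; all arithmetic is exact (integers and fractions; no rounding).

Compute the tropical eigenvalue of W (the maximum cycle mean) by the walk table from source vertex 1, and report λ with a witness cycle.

q=0: [-∞, 0, -∞, -∞, -∞]
q=1: [-∞, -∞, -16, -11, 1]
q=2: [-3, -26, -2, -∞, -∞]
q=3: [-8, -12, -13, -37, -25]
q=4: [-13, -17, -24, -23, -11]
q=5: [-15, -22, -14, -28, -16]
Optimal cycle mean attained by: cycle 0->1->3->0, total (-9) + (-11) + 8, length 3.
Answer: λ = -4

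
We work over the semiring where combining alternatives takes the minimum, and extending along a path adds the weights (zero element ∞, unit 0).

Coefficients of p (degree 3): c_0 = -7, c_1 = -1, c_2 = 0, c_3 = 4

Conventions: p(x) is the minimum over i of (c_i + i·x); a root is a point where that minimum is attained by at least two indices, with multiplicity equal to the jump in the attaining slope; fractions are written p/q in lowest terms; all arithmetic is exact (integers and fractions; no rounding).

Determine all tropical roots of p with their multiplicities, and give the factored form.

hull edge (i=0, c=-7) to (i=2, c=0): slope 7/2, span 2
hull edge (i=2, c=0) to (i=3, c=4): slope 4, span 1
Factored form: p(x) = 4 ⊗ (x ⊕ (-4)) ⊗ (x ⊕ (-7/2)) ⊗ (x ⊕ (-7/2))
Answer: roots = -4 (mult 1), -7/2 (mult 2)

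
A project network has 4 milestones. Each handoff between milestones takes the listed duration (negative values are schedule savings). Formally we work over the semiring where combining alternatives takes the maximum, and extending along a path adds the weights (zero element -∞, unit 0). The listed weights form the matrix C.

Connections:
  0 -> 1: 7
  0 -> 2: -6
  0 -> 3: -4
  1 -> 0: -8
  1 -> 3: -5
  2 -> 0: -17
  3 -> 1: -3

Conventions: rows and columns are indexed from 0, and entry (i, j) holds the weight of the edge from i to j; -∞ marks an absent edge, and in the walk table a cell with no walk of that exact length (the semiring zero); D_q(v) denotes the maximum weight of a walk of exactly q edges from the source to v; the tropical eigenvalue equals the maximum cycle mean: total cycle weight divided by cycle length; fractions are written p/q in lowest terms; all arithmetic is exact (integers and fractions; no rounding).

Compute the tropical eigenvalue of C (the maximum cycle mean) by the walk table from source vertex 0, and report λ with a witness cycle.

q=0: [0, -∞, -∞, -∞]
q=1: [-∞, 7, -6, -4]
q=2: [-1, -7, -∞, 2]
q=3: [-15, 6, -7, -5]
q=4: [-2, -8, -21, 1]
Optimal cycle mean attained by: cycle 0->1->0, total 7 + (-8), length 2.
Answer: λ = -1/2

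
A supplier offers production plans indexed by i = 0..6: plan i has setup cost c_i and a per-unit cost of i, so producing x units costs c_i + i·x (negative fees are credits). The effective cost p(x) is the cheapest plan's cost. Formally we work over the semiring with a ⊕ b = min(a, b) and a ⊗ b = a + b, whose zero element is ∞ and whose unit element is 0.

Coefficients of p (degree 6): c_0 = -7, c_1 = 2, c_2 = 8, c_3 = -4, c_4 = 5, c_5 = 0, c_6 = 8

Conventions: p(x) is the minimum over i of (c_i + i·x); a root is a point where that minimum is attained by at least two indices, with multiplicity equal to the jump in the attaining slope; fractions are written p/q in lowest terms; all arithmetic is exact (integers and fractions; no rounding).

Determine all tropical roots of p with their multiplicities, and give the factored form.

hull edge (i=0, c=-7) to (i=3, c=-4): slope 1, span 3
hull edge (i=3, c=-4) to (i=5, c=0): slope 2, span 2
hull edge (i=5, c=0) to (i=6, c=8): slope 8, span 1
Factored form: p(x) = 8 ⊗ (x ⊕ (-8)) ⊗ (x ⊕ (-2)) ⊗ (x ⊕ (-2)) ⊗ (x ⊕ (-1)) ⊗ (x ⊕ (-1)) ⊗ (x ⊕ (-1))
Answer: roots = -8 (mult 1), -2 (mult 2), -1 (mult 3)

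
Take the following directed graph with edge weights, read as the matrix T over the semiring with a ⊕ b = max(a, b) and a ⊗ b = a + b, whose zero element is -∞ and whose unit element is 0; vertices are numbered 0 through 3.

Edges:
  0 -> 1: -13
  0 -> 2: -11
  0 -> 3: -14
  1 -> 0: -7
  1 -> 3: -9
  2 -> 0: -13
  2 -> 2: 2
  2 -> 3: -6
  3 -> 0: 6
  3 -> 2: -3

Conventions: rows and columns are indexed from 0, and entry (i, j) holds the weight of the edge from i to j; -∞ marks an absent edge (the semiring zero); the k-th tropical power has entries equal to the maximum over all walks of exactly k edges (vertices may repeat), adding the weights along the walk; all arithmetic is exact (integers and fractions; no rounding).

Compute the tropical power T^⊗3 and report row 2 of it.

T^⊗2:
  [-8, -∞, -9, -17]
  [-3, -20, -12, -21]
  [0, -26, 4, -4]
  [-16, -7, -1, -8]
T^⊗3:
  [-11, -21, -7, -15]
  [-15, -16, -10, -17]
  [2, -13, 6, -2]
  [-2, -29, 1, -7]
Answer: row 2 of T^⊗3 = [2, -13, 6, -2]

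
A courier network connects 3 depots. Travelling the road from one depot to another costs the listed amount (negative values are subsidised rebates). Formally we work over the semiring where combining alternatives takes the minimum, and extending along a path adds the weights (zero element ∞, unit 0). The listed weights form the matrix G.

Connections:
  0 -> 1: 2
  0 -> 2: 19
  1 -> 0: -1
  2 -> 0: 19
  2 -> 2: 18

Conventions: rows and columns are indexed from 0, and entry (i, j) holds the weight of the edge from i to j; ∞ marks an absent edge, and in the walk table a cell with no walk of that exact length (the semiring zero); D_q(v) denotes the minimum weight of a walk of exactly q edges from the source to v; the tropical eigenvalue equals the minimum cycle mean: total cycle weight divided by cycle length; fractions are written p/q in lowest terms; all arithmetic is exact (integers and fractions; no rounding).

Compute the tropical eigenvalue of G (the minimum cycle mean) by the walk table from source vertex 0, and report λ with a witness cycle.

q=0: [0, ∞, ∞]
q=1: [∞, 2, 19]
q=2: [1, ∞, 37]
q=3: [56, 3, 20]
Optimal cycle mean attained by: cycle 0->1->0, total 2 + (-1), length 2.
Answer: λ = 1/2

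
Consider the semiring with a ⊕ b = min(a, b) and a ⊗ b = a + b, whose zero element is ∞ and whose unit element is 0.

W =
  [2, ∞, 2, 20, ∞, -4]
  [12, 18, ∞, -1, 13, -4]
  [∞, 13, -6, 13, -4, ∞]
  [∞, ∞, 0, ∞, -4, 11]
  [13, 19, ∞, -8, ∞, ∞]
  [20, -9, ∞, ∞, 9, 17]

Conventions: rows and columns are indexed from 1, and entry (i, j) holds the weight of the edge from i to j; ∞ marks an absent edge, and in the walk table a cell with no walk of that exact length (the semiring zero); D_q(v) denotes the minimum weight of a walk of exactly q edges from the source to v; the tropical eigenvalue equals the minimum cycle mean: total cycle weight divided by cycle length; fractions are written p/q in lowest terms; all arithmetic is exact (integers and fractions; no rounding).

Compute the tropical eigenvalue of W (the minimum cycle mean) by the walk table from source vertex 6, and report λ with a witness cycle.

q=0: [∞, ∞, ∞, ∞, ∞, 0]
q=1: [20, -9, ∞, ∞, 9, 17]
q=2: [3, 8, 22, -10, 4, -13]
q=3: [5, -22, -10, -4, -14, -1]
q=4: [-10, -10, -16, -23, -14, -26]
q=5: [-8, -35, -23, -22, -27, -14]
q=6: [-23, -23, -29, -36, -27, -39]
Optimal cycle mean attained by: cycle 2->6->2, total (-4) + (-9), length 2.
Answer: λ = -13/2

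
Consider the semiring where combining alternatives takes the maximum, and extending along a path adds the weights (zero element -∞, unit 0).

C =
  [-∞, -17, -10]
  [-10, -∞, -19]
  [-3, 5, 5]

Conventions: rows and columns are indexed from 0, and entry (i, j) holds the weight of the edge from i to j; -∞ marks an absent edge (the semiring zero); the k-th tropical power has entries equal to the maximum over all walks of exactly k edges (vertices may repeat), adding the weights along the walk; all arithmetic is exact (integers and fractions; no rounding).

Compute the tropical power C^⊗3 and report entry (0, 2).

C^⊗2:
  [-13, -5, -5]
  [-22, -14, -14]
  [2, 10, 10]
C^⊗3:
  [-8, 0, 0]
  [-17, -9, -9]
  [7, 15, 15]
Key observation: the optimum is the walk 0->2->2->2, with weight (-10) + 5 + 5 = 0.
Optimal value attained by: walk 0->2->2->2.
Answer: (C^⊗3)[0][2] = 0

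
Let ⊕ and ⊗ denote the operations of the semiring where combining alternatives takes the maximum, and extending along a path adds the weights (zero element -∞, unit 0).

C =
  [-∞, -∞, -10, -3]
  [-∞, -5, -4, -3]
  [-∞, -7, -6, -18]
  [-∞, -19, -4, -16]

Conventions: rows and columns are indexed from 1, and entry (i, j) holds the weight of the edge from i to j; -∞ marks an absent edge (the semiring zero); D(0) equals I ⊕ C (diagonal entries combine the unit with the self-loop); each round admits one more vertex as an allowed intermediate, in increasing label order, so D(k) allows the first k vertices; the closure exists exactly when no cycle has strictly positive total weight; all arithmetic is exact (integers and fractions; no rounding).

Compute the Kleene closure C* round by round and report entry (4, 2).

D(0):
  [0, -∞, -10, -3]
  [-∞, 0, -4, -3]
  [-∞, -7, 0, -18]
  [-∞, -19, -4, 0]
D(1):
  [0, -∞, -10, -3]
  [-∞, 0, -4, -3]
  [-∞, -7, 0, -18]
  [-∞, -19, -4, 0]
D(2):
  [0, -∞, -10, -3]
  [-∞, 0, -4, -3]
  [-∞, -7, 0, -10]
  [-∞, -19, -4, 0]
D(3):
  [0, -17, -10, -3]
  [-∞, 0, -4, -3]
  [-∞, -7, 0, -10]
  [-∞, -11, -4, 0]
D(4):
  [0, -14, -7, -3]
  [-∞, 0, -4, -3]
  [-∞, -7, 0, -10]
  [-∞, -11, -4, 0]
Answer: C*[4][2] = -11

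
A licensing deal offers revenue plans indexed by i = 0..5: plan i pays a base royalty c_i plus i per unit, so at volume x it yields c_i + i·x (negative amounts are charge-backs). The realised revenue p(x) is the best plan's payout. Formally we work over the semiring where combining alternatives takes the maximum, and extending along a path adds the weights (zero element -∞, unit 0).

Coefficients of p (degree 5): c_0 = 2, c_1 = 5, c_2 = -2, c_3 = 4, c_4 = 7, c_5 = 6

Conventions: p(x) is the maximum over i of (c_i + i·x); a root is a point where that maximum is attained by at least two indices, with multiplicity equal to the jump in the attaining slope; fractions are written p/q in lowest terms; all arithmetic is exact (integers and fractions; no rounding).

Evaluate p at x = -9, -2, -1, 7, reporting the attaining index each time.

p(-9) = max(2+0·(-9)=2, 5+1·(-9)=-4, -2+2·(-9)=-20, 4+3·(-9)=-23, 7+4·(-9)=-29, 6+5·(-9)=-39) = 2 (attained by i=0)
p(-2) = max(2+0·(-2)=2, 5+1·(-2)=3, -2+2·(-2)=-6, 4+3·(-2)=-2, 7+4·(-2)=-1, 6+5·(-2)=-4) = 3 (attained by i=1)
p(-1) = max(2+0·(-1)=2, 5+1·(-1)=4, -2+2·(-1)=-4, 4+3·(-1)=1, 7+4·(-1)=3, 6+5·(-1)=1) = 4 (attained by i=1)
p(7) = max(2+0·7=2, 5+1·7=12, -2+2·7=12, 4+3·7=25, 7+4·7=35, 6+5·7=41) = 41 (attained by i=5)
Answer: p(-9) = 2; p(-2) = 3; p(-1) = 4; p(7) = 41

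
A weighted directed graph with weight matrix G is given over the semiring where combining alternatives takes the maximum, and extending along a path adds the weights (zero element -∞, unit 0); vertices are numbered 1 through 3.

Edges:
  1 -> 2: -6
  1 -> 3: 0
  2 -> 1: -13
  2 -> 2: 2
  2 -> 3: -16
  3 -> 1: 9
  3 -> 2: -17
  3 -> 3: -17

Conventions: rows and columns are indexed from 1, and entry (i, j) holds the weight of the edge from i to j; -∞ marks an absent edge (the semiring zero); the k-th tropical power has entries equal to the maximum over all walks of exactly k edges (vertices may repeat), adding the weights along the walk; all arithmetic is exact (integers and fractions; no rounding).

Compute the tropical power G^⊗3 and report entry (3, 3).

G^⊗2:
  [9, -4, -17]
  [-7, 4, -13]
  [-8, 3, 9]
G^⊗3:
  [-8, 3, 9]
  [-4, 6, -7]
  [18, 5, -8]
Key observation: the optimum is the walk 3->1->3->3, with weight 9 + 0 + (-17) = -8.
Optimal value attained by: walk 3->1->3->3.
Answer: (G^⊗3)[3][3] = -8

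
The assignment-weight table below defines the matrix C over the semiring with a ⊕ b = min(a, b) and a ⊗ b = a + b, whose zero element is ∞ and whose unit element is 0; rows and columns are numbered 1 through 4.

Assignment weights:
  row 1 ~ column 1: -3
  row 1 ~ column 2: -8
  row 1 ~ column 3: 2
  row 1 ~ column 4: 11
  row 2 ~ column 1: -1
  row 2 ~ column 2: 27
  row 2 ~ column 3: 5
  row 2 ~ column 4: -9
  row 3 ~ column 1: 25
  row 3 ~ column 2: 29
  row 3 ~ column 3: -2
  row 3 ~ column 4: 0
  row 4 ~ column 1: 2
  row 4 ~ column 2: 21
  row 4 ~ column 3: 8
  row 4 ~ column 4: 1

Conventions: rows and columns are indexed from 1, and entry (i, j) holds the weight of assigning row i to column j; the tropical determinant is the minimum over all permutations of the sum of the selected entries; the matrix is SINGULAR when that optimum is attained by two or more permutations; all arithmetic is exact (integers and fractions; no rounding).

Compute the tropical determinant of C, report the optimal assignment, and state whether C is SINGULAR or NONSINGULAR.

σ = (1, 2, 3, 4): (-3) + 27 + (-2) + 1 = 23
σ = (1, 2, 4, 3): (-3) + 27 + 0 + 8 = 32
σ = (1, 3, 2, 4): (-3) + 5 + 29 + 1 = 32
σ = (1, 3, 4, 2): (-3) + 5 + 0 + 21 = 23
σ = (1, 4, 2, 3): (-3) + (-9) + 29 + 8 = 25
σ = (1, 4, 3, 2): (-3) + (-9) + (-2) + 21 = 7
σ = (2, 1, 3, 4): (-8) + (-1) + (-2) + 1 = -10
σ = (2, 1, 4, 3): (-8) + (-1) + 0 + 8 = -1
σ = (2, 3, 1, 4): (-8) + 5 + 25 + 1 = 23
σ = (2, 3, 4, 1): (-8) + 5 + 0 + 2 = -1
σ = (2, 4, 1, 3): (-8) + (-9) + 25 + 8 = 16
σ = (2, 4, 3, 1): (-8) + (-9) + (-2) + 2 = -17
σ = (3, 1, 2, 4): 2 + (-1) + 29 + 1 = 31
σ = (3, 1, 4, 2): 2 + (-1) + 0 + 21 = 22
σ = (3, 2, 1, 4): 2 + 27 + 25 + 1 = 55
σ = (3, 2, 4, 1): 2 + 27 + 0 + 2 = 31
σ = (3, 4, 1, 2): 2 + (-9) + 25 + 21 = 39
σ = (3, 4, 2, 1): 2 + (-9) + 29 + 2 = 24
σ = (4, 1, 2, 3): 11 + (-1) + 29 + 8 = 47
σ = (4, 1, 3, 2): 11 + (-1) + (-2) + 21 = 29
σ = (4, 2, 1, 3): 11 + 27 + 25 + 8 = 71
σ = (4, 2, 3, 1): 11 + 27 + (-2) + 2 = 38
σ = (4, 3, 1, 2): 11 + 5 + 25 + 21 = 62
σ = (4, 3, 2, 1): 11 + 5 + 29 + 2 = 47
Optimal value attained by: σ = (2, 4, 3, 1).
Answer: det⊕(C) = -17; verdict: NONSINGULAR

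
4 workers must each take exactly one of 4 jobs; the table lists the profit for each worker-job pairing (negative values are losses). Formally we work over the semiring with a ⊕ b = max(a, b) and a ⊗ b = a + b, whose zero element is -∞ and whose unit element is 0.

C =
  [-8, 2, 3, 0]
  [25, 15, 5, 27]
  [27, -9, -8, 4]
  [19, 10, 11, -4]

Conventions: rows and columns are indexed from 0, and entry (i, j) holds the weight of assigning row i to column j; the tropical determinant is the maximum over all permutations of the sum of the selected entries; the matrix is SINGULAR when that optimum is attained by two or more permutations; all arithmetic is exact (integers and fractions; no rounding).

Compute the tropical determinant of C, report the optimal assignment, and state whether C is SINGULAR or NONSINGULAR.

σ = (0, 1, 2, 3): (-8) + 15 + (-8) + (-4) = -5
σ = (0, 1, 3, 2): (-8) + 15 + 4 + 11 = 22
σ = (0, 2, 1, 3): (-8) + 5 + (-9) + (-4) = -16
σ = (0, 2, 3, 1): (-8) + 5 + 4 + 10 = 11
σ = (0, 3, 1, 2): (-8) + 27 + (-9) + 11 = 21
σ = (0, 3, 2, 1): (-8) + 27 + (-8) + 10 = 21
σ = (1, 0, 2, 3): 2 + 25 + (-8) + (-4) = 15
σ = (1, 0, 3, 2): 2 + 25 + 4 + 11 = 42
σ = (1, 2, 0, 3): 2 + 5 + 27 + (-4) = 30
σ = (1, 2, 3, 0): 2 + 5 + 4 + 19 = 30
σ = (1, 3, 0, 2): 2 + 27 + 27 + 11 = 67
σ = (1, 3, 2, 0): 2 + 27 + (-8) + 19 = 40
σ = (2, 0, 1, 3): 3 + 25 + (-9) + (-4) = 15
σ = (2, 0, 3, 1): 3 + 25 + 4 + 10 = 42
σ = (2, 1, 0, 3): 3 + 15 + 27 + (-4) = 41
σ = (2, 1, 3, 0): 3 + 15 + 4 + 19 = 41
σ = (2, 3, 0, 1): 3 + 27 + 27 + 10 = 67
σ = (2, 3, 1, 0): 3 + 27 + (-9) + 19 = 40
σ = (3, 0, 1, 2): 0 + 25 + (-9) + 11 = 27
σ = (3, 0, 2, 1): 0 + 25 + (-8) + 10 = 27
σ = (3, 1, 0, 2): 0 + 15 + 27 + 11 = 53
σ = (3, 1, 2, 0): 0 + 15 + (-8) + 19 = 26
σ = (3, 2, 0, 1): 0 + 5 + 27 + 10 = 42
σ = (3, 2, 1, 0): 0 + 5 + (-9) + 19 = 15
Optimal value attained by: σ = (1, 3, 0, 2).
Answer: det⊕(C) = 67; verdict: SINGULAR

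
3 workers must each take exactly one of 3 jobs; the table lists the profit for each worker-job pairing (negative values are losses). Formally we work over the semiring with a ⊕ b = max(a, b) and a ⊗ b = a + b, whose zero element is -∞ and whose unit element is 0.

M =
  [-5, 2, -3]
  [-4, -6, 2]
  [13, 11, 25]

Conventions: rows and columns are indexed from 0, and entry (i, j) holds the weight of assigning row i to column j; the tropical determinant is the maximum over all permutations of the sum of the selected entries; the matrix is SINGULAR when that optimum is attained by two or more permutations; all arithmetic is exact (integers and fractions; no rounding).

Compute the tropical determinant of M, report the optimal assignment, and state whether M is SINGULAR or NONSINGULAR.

σ = (0, 1, 2): (-5) + (-6) + 25 = 14
σ = (0, 2, 1): (-5) + 2 + 11 = 8
σ = (1, 0, 2): 2 + (-4) + 25 = 23
σ = (1, 2, 0): 2 + 2 + 13 = 17
σ = (2, 0, 1): (-3) + (-4) + 11 = 4
σ = (2, 1, 0): (-3) + (-6) + 13 = 4
Optimal value attained by: σ = (1, 0, 2).
Answer: det⊕(M) = 23; verdict: NONSINGULAR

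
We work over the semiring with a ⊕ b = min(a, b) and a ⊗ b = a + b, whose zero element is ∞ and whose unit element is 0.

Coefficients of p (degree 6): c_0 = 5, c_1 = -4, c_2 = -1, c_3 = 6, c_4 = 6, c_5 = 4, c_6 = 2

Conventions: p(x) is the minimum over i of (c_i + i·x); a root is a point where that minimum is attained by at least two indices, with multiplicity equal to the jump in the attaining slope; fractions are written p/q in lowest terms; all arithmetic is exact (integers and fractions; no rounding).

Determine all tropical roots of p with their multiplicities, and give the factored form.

hull edge (i=0, c=5) to (i=1, c=-4): slope -9, span 1
hull edge (i=1, c=-4) to (i=6, c=2): slope 6/5, span 5
Factored form: p(x) = 2 ⊗ (x ⊕ (-6/5)) ⊗ (x ⊕ (-6/5)) ⊗ (x ⊕ (-6/5)) ⊗ (x ⊕ (-6/5)) ⊗ (x ⊕ (-6/5)) ⊗ (x ⊕ 9)
Answer: roots = -6/5 (mult 5), 9 (mult 1)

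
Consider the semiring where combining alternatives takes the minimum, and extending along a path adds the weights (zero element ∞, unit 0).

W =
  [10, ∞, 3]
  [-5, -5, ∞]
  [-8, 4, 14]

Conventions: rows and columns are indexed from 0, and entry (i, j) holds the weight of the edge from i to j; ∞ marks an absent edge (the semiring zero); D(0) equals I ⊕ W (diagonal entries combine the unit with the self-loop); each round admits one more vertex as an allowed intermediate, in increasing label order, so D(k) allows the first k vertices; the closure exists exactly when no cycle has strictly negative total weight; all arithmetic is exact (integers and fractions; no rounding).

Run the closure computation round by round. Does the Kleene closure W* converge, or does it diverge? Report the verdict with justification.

Detection: at round 0, diagonal entry (1, 1) turns strictly negative.
Key observation: the cycle 1->1 has total weight (-5), which is strictly negative.
Answer: DIVERGES — negative cycle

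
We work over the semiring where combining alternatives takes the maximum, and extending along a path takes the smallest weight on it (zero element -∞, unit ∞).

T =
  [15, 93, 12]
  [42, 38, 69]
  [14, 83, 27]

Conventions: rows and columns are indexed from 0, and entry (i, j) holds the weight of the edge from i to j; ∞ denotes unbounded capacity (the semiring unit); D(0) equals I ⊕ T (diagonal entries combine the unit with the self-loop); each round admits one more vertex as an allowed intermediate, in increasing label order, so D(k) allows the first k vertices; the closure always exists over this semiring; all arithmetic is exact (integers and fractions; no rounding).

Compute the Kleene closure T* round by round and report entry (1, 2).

D(0):
  [∞, 93, 12]
  [42, ∞, 69]
  [14, 83, ∞]
D(1):
  [∞, 93, 12]
  [42, ∞, 69]
  [14, 83, ∞]
D(2):
  [∞, 93, 69]
  [42, ∞, 69]
  [42, 83, ∞]
D(3):
  [∞, 93, 69]
  [42, ∞, 69]
  [42, 83, ∞]
Answer: T*[1][2] = 69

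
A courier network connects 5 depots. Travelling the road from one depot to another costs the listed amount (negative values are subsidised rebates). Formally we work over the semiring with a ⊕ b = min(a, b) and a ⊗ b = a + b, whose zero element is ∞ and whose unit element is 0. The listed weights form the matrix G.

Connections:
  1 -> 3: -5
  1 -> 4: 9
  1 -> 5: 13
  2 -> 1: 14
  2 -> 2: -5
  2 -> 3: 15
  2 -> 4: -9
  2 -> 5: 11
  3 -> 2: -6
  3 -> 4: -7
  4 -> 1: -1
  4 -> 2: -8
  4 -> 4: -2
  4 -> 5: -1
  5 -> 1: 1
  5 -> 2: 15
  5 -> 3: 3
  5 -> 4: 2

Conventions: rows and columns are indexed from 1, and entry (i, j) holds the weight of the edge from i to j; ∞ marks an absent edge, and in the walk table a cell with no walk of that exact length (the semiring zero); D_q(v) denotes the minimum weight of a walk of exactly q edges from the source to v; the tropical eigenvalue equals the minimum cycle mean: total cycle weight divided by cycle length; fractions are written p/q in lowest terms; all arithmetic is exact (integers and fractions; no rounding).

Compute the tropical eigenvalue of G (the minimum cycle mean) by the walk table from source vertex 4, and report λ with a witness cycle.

q=0: [∞, ∞, ∞, 0, ∞]
q=1: [-1, -8, ∞, -2, -1]
q=2: [-3, -13, -6, -17, -3]
q=3: [-18, -25, -8, -22, -18]
q=4: [-23, -30, -23, -34, -23]
q=5: [-35, -42, -28, -39, -35]
Optimal cycle mean attained by: cycle 2->4->2, total (-9) + (-8), length 2.
Answer: λ = -17/2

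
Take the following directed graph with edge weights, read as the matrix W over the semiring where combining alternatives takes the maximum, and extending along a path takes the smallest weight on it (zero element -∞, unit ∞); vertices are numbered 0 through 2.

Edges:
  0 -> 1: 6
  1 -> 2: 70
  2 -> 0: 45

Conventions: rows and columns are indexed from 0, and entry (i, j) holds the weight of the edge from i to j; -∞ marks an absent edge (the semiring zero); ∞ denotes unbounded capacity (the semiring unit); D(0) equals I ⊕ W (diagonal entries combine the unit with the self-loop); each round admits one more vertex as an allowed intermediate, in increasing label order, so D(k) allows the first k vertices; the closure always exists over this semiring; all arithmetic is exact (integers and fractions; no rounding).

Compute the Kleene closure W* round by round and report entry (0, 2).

D(0):
  [∞, 6, -∞]
  [-∞, ∞, 70]
  [45, -∞, ∞]
D(1):
  [∞, 6, -∞]
  [-∞, ∞, 70]
  [45, 6, ∞]
D(2):
  [∞, 6, 6]
  [-∞, ∞, 70]
  [45, 6, ∞]
D(3):
  [∞, 6, 6]
  [45, ∞, 70]
  [45, 6, ∞]
Answer: W*[0][2] = 6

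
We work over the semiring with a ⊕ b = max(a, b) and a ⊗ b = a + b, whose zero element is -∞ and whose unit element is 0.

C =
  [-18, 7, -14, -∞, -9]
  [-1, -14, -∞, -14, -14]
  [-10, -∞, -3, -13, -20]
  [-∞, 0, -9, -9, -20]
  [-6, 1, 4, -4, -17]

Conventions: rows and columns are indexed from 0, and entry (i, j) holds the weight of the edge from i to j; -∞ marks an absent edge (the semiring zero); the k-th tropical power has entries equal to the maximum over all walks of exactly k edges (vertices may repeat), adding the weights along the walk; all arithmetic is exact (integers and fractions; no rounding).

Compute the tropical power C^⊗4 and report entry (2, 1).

C^⊗2:
  [6, -7, -5, -7, -7]
  [-15, 6, -10, -18, -10]
  [-13, -3, -6, -16, -19]
  [-1, -9, -12, -14, -14]
  [0, 1, 1, -9, -13]
C^⊗3:
  [-8, 13, -3, -11, -3]
  [5, -8, -6, -8, -8]
  [-4, -6, -9, -17, -17]
  [-10, 6, -10, -18, -10]
  [0, 7, -2, -12, -9]
C^⊗4:
  [12, -1, 1, -1, -1]
  [-9, 12, -4, -12, -4]
  [-7, 3, -12, -20, -13]
  [5, -3, -6, -8, -8]
  [6, 7, -5, -7, -7]
Key observation: the optimum is the walk 2->0->1->0->1, with weight (-10) + 7 + (-1) + 7 = 3.
Optimal value attained by: walk 2->0->1->0->1.
Answer: (C^⊗4)[2][1] = 3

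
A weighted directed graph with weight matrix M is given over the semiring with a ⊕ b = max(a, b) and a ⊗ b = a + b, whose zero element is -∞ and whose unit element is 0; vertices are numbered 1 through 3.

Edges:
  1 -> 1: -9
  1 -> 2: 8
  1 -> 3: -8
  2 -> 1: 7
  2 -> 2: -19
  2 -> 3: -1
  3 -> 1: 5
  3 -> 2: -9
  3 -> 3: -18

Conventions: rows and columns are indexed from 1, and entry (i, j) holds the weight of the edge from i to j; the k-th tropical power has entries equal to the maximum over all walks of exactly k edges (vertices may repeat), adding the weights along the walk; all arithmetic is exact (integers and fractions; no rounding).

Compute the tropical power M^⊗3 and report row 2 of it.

M^⊗2:
  [15, -1, 7]
  [4, 15, -1]
  [-2, 13, -3]
M^⊗3:
  [12, 23, 7]
  [22, 12, 14]
  [20, 6, 12]
Answer: row 2 of M^⊗3 = [22, 12, 14]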